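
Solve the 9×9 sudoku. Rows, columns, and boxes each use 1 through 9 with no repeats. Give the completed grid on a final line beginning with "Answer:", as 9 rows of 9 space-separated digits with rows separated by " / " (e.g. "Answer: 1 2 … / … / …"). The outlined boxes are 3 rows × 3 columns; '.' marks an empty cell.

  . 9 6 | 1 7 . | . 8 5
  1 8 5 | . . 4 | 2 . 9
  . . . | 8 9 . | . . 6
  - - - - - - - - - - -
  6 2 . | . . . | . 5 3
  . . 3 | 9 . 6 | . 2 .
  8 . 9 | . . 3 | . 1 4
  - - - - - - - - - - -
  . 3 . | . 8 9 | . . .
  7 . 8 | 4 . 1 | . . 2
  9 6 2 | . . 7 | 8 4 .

Step 1. [r5c7∈{7}] r5c7 is down to just 7. So r5c7=7.
Step 2. [r8c2∈{5}] r8c2 is down to just 5 ⇒ r8c2=5.
Step 3. [r7c1∈{4}] r7c1 has the single candidate 4. So r7c1=4.
Step 4. [r3c7∈{1,3,4}] in row 3, 1 fits only at r3c7, so r3c7=1.
Step 5. [r2c8∈{3,7}] in row 2, 7 fits only at r2c8. So r2c8=7.
Step 6. [r7c8∈{6}] nothing but 6 survives at r7c8 ⇒ r7c8=6.
Step 7. [r3c8∈{3}] r3c8 has the single candidate 3 ⇒ r3c8=3.
Step 8. [r5c2∈{1,4}] in col 2, 1 fits only at r5c2, so r5c2=1.
Step 9. [r4c3∈{4,7}] box 4 places 4 nowhere but r4c3. So r4c3=4.
Step 10. [r1c6∈{2}] r1c6's peers cover all but 2 ⇒ r1c6=2.
Step 11. [r2c4∈{3,6}] in col 4, 6 fits only at r2c4, so r2c4=6.
Step 12. [r9c4∈{3,5}] across col 4, 3 lands solely at r9c4. So r9c4=3.
Step 13. [r9c5∈{5}] only 5 remains possible at r9c5 ⇒ r9c5=5.
Step 14. [r6c2∈{7}] r6c2's peers cover all but 7 ⇒ r6c2=7.
Step 15. [r6c5∈{2}] nothing but 2 survives at r6c5 ⇒ r6c5=2.
Step 16. [r8c7∈{3,9}] 3 has one home in row 8: r8c7, so r8c7=3.
Step 17. [r7c3∈{1}] only 1 remains possible at r7c3 ⇒ r7c3=1.
Step 18. [r5c5∈{4}] r5c5's peers cover all but 4. So r5c5=4.
Step 19. [r5c1∈{5}] r5c1 has the single candidate 5 ⇒ r5c1=5.
Step 20. [r2c5∈{3}] r2c5's peers cover all but 3 ⇒ r2c5=3.
Step 21. [r4c4∈{7}] nothing but 7 survives at r4c4 ⇒ r4c4=7.
Step 22. [r7c4∈{2}] only 2 remains possible at r7c4 ⇒ r7c4=2.
Step 23. [r6c7∈{6}] r6c7 has the single candidate 6, so r6c7=6.
Step 24. [r3c1∈{2}] r3c1's peers cover all but 2 ⇒ r3c1=2.
Step 25. [r6c4∈{5}] r6c4 has the single candidate 5, so r6c4=5.
Step 26. [r3c3∈{7}] nothing but 7 survives at r3c3 ⇒ r3c3=7.
Step 27. [r5c9∈{8}] only 8 remains possible at r5c9, so r5c9=8.
Step 28. [r3c6∈{5}] r3c6's peers cover all but 5 ⇒ r3c6=5.
Step 29. [r4c6∈{8}] r4c6 is down to just 8. So r4c6=8.
Step 30. [r1c7∈{4}] r1c7 is down to just 4. So r1c7=4.
Step 31. [r3c2∈{4}] r3c2's peers cover all but 4, so r3c2=4.
Step 32. [r1c1∈{3}] r1c1 has the single candidate 3. So r1c1=3.
Step 33. [r7c9∈{7}] r7c9 has the single candidate 7 ⇒ r7c9=7.
Step 34. [r9c9∈{1}] nothing but 1 survives at r9c9 ⇒ r9c9=1.
Step 35. [r8c8∈{9}] r8c8's peers cover all but 9. So r8c8=9.
Step 36. [r4c7∈{9}] r4c7 has the single candidate 9, so r4c7=9.
Step 37. [r4c5∈{1}] nothing but 1 survives at r4c5. So r4c5=1.
Step 38. [r7c7∈{5}] r7c7 has the single candidate 5. So r7c7=5.
Step 39. [r8c5∈{6}] nothing but 6 survives at r8c5, so r8c5=6.

Answer: 3 9 6 1 7 2 4 8 5 / 1 8 5 6 3 4 2 7 9 / 2 4 7 8 9 5 1 3 6 / 6 2 4 7 1 8 9 5 3 / 5 1 3 9 4 6 7 2 8 / 8 7 9 5 2 3 6 1 4 / 4 3 1 2 8 9 5 6 7 / 7 5 8 4 6 1 3 9 2 / 9 6 2 3 5 7 8 4 1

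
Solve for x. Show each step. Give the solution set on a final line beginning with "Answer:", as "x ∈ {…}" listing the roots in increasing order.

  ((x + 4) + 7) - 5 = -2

Step 1. [((x + 4) + 7) - 5 = -2] add 5: x sits inside (… - 5) ⇒ sub: (x + 4) + 7 = 3.
Step 2. [(x + 4) + 7 = 3] +7 is outermost — subtract 7 both sides, so sub: x + 4 = -4.
Step 3. [x + 4 = -4] 4 comes off first (subtract 4). So sub: x = -8.

Answer: x ∈ {-8}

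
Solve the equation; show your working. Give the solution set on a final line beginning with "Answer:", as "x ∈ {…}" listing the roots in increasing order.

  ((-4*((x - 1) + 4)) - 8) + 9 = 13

Step 1. [((-4*((x - 1) + 4)) - 8) + 9 = 13] the outer +9 inverts by subtracting 9. So sub: (-4*((x - 1) + 4)) - 8 = 4.
Step 2. [(-4*((x - 1) + 4)) - 8 = 4] -4 divides every term; factor it out. So factor: ((x - 1) + 4) + 2 = -1.
Step 3. [((x - 1) + 4) + 2 = -1] peel the +2: subtract 2 from each side ⇒ sub: (x - 1) + 4 = -3.
Step 4. [(x - 1) + 4 = -3] subtract 4: x sits inside (… + 4). So sub: x - 1 = -7.
Step 5. [x - 1 = -7] peel the -1: add 1 from each side. So sub: x = -6.

Answer: x ∈ {-6}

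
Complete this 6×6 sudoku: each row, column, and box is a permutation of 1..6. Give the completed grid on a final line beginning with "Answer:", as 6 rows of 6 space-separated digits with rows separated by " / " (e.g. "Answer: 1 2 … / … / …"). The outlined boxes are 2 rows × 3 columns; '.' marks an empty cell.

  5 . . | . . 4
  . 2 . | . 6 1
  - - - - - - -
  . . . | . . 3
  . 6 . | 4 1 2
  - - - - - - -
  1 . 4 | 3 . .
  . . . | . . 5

Step 1. [r2c3∈{3}] r2c3 has the single candidate 3 ⇒ r2c3=3.
Step 2. [r6c1∈{2,3,6}] in col 1, 6 fits only at r6c1 ⇒ r6c1=6.
Step 3. [r6c3∈{2}] r6c3's peers cover all but 2, so r6c3=2.
Step 4. [r3c2∈{1,4,5}] 4 has one home in col 2: r3c2 ⇒ r3c2=4.
Step 5. [r3c5∈{5}] nothing but 5 survives at r3c5, so r3c5=5.
Step 6. [r1c5∈{2,3}] r1c5 is the only open cell in row 1 admitting 3 ⇒ r1c5=3.
Step 7. [r3c3∈{1}] r3c3's peers cover all but 1 ⇒ r3c3=1.
Step 8. [r4c3∈{5}] only 5 remains possible at r4c3, so r4c3=5.
Step 9. [r6c4∈{1}] only 1 remains possible at r6c4 ⇒ r6c4=1.
Step 10. [r5c6∈{6}] r5c6 is down to just 6 ⇒ r5c6=6.
Step 11. [r1c4∈{2}] only 2 remains possible at r1c4 ⇒ r1c4=2.
Step 12. [r3c4∈{6}] only 6 remains possible at r3c4. So r3c4=6.
Step 13. [r4c1∈{3}] r4c1 has the single candidate 3, so r4c1=3.
Step 14. [r5c5∈{2}] r5c5 has the single candidate 2 ⇒ r5c5=2.
Step 15. [r2c4∈{5}] r2c4's peers cover all but 5. So r2c4=5.
Step 16. [r3c1∈{2}] r3c1 is down to just 2. So r3c1=2.
Step 17. [r6c2∈{3}] r6c2 is down to just 3 ⇒ r6c2=3.
Step 18. [r5c2∈{5}] r5c2 is down to just 5. So r5c2=5.
Step 19. [r2c1∈{4}] r2c1's peers cover all but 4 ⇒ r2c1=4.
Step 20. [r6c5∈{4}] r6c5 is down to just 4 ⇒ r6c5=4.
Step 21. [r1c3∈{6}] r1c3's peers cover all but 6 ⇒ r1c3=6.
Step 22. [r1c2∈{1}] only 1 remains possible at r1c2. So r1c2=1.

Answer: 5 1 6 2 3 4 / 4 2 3 5 6 1 / 2 4 1 6 5 3 / 3 6 5 4 1 2 / 1 5 4 3 2 6 / 6 3 2 1 4 5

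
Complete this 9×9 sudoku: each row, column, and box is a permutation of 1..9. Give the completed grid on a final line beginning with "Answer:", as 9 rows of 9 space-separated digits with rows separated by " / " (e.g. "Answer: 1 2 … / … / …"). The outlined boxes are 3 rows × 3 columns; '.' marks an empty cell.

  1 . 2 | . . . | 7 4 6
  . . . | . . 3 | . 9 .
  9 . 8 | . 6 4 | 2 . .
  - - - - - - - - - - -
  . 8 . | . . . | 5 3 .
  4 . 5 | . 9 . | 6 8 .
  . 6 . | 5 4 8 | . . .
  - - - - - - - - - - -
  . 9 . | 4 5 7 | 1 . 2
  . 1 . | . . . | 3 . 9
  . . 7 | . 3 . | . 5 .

Step 1. [r2c7∈{8}] r2c7 is down to just 8. So r2c7=8.
Step 2. [r7c1∈{3,6,8}] 8 has one home in row 7: r7c1. So r7c1=8.
Step 3. [r3c8∈{1}] r3c8 is down to just 1, so r3c8=1.
Step 4. [r3c4∈{7}] r3c4 is down to just 7 ⇒ r3c4=7.
Step 5. [r4c5∈{1,2,7}] across col 5, 7 lands solely at r4c5, so r4c5=7.
Step 6. [r4c1∈{2}] r4c1 has the single candidate 2 ⇒ r4c1=2.
Step 7. [r9c1∈{6}] nothing but 6 survives at r9c1, so r9c1=6.
Step 8. [r2c9∈{5}] only 5 remains possible at r2c9. So r2c9=5.
Step 9. [r9c2∈{2,4}] across col 2, 2 lands solely at r9c2, so r9c2=2.
Step 10. [r5c4∈{1,2,3}] 3 has one home in col 4: r5c4. So r5c4=3.
Step 11. [r5c2∈{7}] r5c2 is down to just 7 ⇒ r5c2=7.
Step 12. [r5c9∈{1}] r5c9 has the single candidate 1. So r5c9=1.
Step 13. [r6c3∈{1,3,9}] r6c3 is the only open cell in row 6 admitting 1 ⇒ r6c3=1.
Step 14. [r3c2∈{3,5}] r3c2 is the only open cell in row 3 admitting 5, so r3c2=5.
Step 15. [r1c5∈{8}] r1c5 is down to just 8, so r1c5=8.
Step 16. [r8c5∈{2}] r8c5's peers cover all but 2. So r8c5=2.
Step 17. [r8c6∈{6}] nothing but 6 survives at r8c6 ⇒ r8c6=6.
Step 18. [r1c4∈{9}] r1c4's peers cover all but 9, so r1c4=9.
Step 19. [r9c9∈{4,8}] across col 9, 8 lands solely at r9c9, so r9c9=8.
Step 20. [r9c4∈{1}] r9c4 has the single candidate 1. So r9c4=1.
Step 21. [r6c8∈{2,7}] in row 6, 2 fits only at r6c8, so r6c8=2.
Step 22. [r8c3∈{4}] r8c3 is down to just 4, so r8c3=4.
Step 23. [r4c3∈{9}] nothing but 9 survives at r4c3, so r4c3=9.
Step 24. [r8c1∈{5}] r8c1's peers cover all but 5 ⇒ r8c1=5.
Step 25. [r2c5∈{1}] r2c5's peers cover all but 1, so r2c5=1.
Step 26. [r1c6∈{5}] r1c6 has the single candidate 5 ⇒ r1c6=5.
Step 27. [r8c4∈{8}] nothing but 8 survives at r8c4. So r8c4=8.
Step 28. [r2c2∈{4}] only 4 remains possible at r2c2 ⇒ r2c2=4.
Step 29. [r1c2∈{3}] only 3 remains possible at r1c2 ⇒ r1c2=3.
Step 30. [r9c7∈{4}] only 4 remains possible at r9c7, so r9c7=4.
Step 31. [r6c7∈{9}] r6c7 is down to just 9. So r6c7=9.
Step 32. [r8c8∈{7}] only 7 remains possible at r8c8 ⇒ r8c8=7.
Step 33. [r2c3∈{6}] only 6 remains possible at r2c3 ⇒ r2c3=6.
Step 34. [r7c8∈{6}] only 6 remains possible at r7c8. So r7c8=6.
Step 35. [r4c6∈{1}] only 1 remains possible at r4c6, so r4c6=1.
Step 36. [r2c4∈{2}] nothing but 2 survives at r2c4. So r2c4=2.
Step 37. [r4c9∈{4}] only 4 remains possible at r4c9 ⇒ r4c9=4.
Step 38. [r7c3∈{3}] r7c3 has the single candidate 3 ⇒ r7c3=3.
Step 39. [r6c9∈{7}] r6c9 is down to just 7 ⇒ r6c9=7.
Step 40. [r3c9∈{3}] r3c9 is down to just 3. So r3c9=3.
Step 41. [r2c1∈{7}] r2c1's peers cover all but 7 ⇒ r2c1=7.
Step 42. [r4c4∈{6}] r4c4's peers cover all but 6 ⇒ r4c4=6.
Step 43. [r9c6∈{9}] r9c6 has the single candidate 9. So r9c6=9.
Step 44. [r5c6∈{2}] r5c6 has the single candidate 2 ⇒ r5c6=2.
Step 45. [r6c1∈{3}] only 3 remains possible at r6c1, so r6c1=3.

Answer: 1 3 2 9 8 5 7 4 6 / 7 4 6 2 1 3 8 9 5 / 9 5 8 7 6 4 2 1 3 / 2 8 9 6 7 1 5 3 4 / 4 7 5 3 9 2 6 8 1 / 3 6 1 5 4 8 9 2 7 / 8 9 3 4 5 7 1 6 2 / 5 1 4 8 2 6 3 7 9 / 6 2 7 1 3 9 4 5 8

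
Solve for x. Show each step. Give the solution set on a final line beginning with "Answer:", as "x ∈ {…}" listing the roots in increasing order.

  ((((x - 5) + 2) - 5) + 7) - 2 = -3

Step 1. [((((x - 5) + 2) - 5) + 7) - 2 = -3] 2 comes off first (add 2). So sub: (((x - 5) + 2) - 5) + 7 = -1.
Step 2. [(((x - 5) + 2) - 5) + 7 = -1] the outer +7 inverts by subtracting 7 ⇒ sub: ((x - 5) + 2) - 5 = -8.
Step 3. [((x - 5) + 2) - 5 = -8] 5 comes off first (add 5) ⇒ sub: (x - 5) + 2 = -3.
Step 4. [(x - 5) + 2 = -3] subtract 2: x sits inside (… + 2). So sub: x - 5 = -5.
Step 5. [x - 5 = -5] 5 comes off first (add 5) ⇒ sub: x = 0.

Answer: x ∈ {0}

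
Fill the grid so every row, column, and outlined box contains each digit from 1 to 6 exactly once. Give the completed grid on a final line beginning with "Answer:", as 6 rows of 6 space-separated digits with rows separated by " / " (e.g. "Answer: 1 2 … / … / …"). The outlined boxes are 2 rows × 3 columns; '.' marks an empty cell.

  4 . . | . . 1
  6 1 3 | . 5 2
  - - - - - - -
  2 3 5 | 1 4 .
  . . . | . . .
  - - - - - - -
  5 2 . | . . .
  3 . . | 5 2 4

Step 1. [r3c6∈{6}] r3c6 has the single candidate 6. So r3c6=6.
Step 2. [r4c5∈{3}] nothing but 3 survives at r4c5. So r4c5=3.
Step 3. [r6c3∈{1,6}] across row 6, 1 lands solely at r6c3, so r6c3=1.
Step 4. [r1c5∈{6}] r1c5's peers cover all but 6 ⇒ r1c5=6.
Step 5. [r6c2∈{6}] only 6 remains possible at r6c2. So r6c2=6.
Step 6. [r4c2∈{4}] r4c2's peers cover all but 4. So r4c2=4.
Step 7. [r1c4∈{3}] only 3 remains possible at r1c4 ⇒ r1c4=3.
Step 8. [r2c4∈{4}] r2c4's peers cover all but 4. So r2c4=4.
Step 9. [r4c6∈{5}] only 5 remains possible at r4c6 ⇒ r4c6=5.
Step 10. [r5c6∈{3}] r5c6 has the single candidate 3, so r5c6=3.
Step 11. [r5c4∈{6}] only 6 remains possible at r5c4. So r5c4=6.
Step 12. [r1c2∈{5}] r1c2 is down to just 5 ⇒ r1c2=5.
Step 13. [r5c3∈{4}] r5c3's peers cover all but 4 ⇒ r5c3=4.
Step 14. [r4c3∈{6}] r4c3's peers cover all but 6. So r4c3=6.
Step 15. [r1c3∈{2}] only 2 remains possible at r1c3. So r1c3=2.
Step 16. [r4c1∈{1}] r4c1 is down to just 1, so r4c1=1.
Step 17. [r5c5∈{1}] r5c5's peers cover all but 1 ⇒ r5c5=1.
Step 18. [r4c4∈{2}] r4c4 has the single candidate 2, so r4c4=2.

Answer: 4 5 2 3 6 1 / 6 1 3 4 5 2 / 2 3 5 1 4 6 / 1 4 6 2 3 5 / 5 2 4 6 1 3 / 3 6 1 5 2 4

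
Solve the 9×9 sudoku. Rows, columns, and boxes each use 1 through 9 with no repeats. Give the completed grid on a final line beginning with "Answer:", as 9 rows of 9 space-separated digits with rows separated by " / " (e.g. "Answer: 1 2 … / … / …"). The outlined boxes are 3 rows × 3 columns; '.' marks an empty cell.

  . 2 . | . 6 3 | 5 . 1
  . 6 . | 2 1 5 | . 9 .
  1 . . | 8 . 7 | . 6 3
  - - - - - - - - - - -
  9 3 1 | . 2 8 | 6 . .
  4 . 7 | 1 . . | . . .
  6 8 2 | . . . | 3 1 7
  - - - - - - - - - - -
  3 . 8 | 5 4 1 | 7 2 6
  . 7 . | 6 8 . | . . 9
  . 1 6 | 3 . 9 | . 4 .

Step 1. [r3c2∈{4,5,9}] r3c2 is the only open cell in col 2 admitting 4. So r3c2=4.
Step 2. [r4c8∈{5}] r4c8 is down to just 5 ⇒ r4c8=5.
Step 3. [r3c5∈{9}] r3c5 is down to just 9, so r3c5=9.
Step 4. [r5c8∈{8}] r5c8 has the single candidate 8. So r5c8=8.
Step 5. [r2c1∈{7,8}] r2c1 is the only open cell in row 2 admitting 7. So r2c1=7.
Step 6. [r4c9∈{4}] r4c9's peers cover all but 4, so r4c9=4.
Step 7. [r9c1∈{2,5}] 2 has one home in row 9: r9c1 ⇒ r9c1=2.
Step 8. [r9c7∈{8}] nothing but 8 survives at r9c7, so r9c7=8.
Step 9. [r6c5∈{5}] nothing but 5 survives at r6c5 ⇒ r6c5=5.
Step 10. [r3c3∈{5}] nothing but 5 survives at r3c3, so r3c3=5.
Step 11. [r1c4∈{4}] r1c4's peers cover all but 4, so r1c4=4.
Step 12. [r5c7∈{2,9}] 9 has one home in row 5: r5c7 ⇒ r5c7=9.
Step 13. [r4c4∈{7}] only 7 remains possible at r4c4 ⇒ r4c4=7.
Step 14. [r6c4∈{9}] nothing but 9 survives at r6c4 ⇒ r6c4=9.
Step 15. [r1c8∈{7}] r1c8 is down to just 7 ⇒ r1c8=7.
Step 16. [r9c5∈{7}] only 7 remains possible at r9c5 ⇒ r9c5=7.
Step 17. [r6c6∈{4}] r6c6's peers cover all but 4, so r6c6=4.
Step 18. [r8c6∈{2}] only 2 remains possible at r8c6 ⇒ r8c6=2.
Step 19. [r8c7∈{1}] nothing but 1 survives at r8c7 ⇒ r8c7=1.
Step 20. [r8c1∈{5}] r8c1's peers cover all but 5, so r8c1=5.
Step 21. [r1c3∈{9}] nothing but 9 survives at r1c3, so r1c3=9.
Step 22. [r2c9∈{8}] r2c9's peers cover all but 8, so r2c9=8.
Step 23. [r5c6∈{6}] nothing but 6 survives at r5c6. So r5c6=6.
Step 24. [r5c9∈{2}] r5c9 has the single candidate 2, so r5c9=2.
Step 25. [r3c7∈{2}] r3c7's peers cover all but 2, so r3c7=2.
Step 26. [r1c1∈{8}] r1c1's peers cover all but 8, so r1c1=8.
Step 27. [r8c3∈{4}] only 4 remains possible at r8c3, so r8c3=4.
Step 28. [r5c5∈{3}] r5c5 has the single candidate 3, so r5c5=3.
Step 29. [r2c3∈{3}] r2c3 has the single candidate 3 ⇒ r2c3=3.
Step 30. [r8c8∈{3}] nothing but 3 survives at r8c8, so r8c8=3.
Step 31. [r2c7∈{4}] nothing but 4 survives at r2c7. So r2c7=4.
Step 32. [r7c2∈{9}] nothing but 9 survives at r7c2. So r7c2=9.
Step 33. [r9c9∈{5}] r9c9 is down to just 5, so r9c9=5.
Step 34. [r5c2∈{5}] r5c2's peers cover all but 5, so r5c2=5.

Answer: 8 2 9 4 6 3 5 7 1 / 7 6 3 2 1 5 4 9 8 / 1 4 5 8 9 7 2 6 3 / 9 3 1 7 2 8 6 5 4 / 4 5 7 1 3 6 9 8 2 / 6 8 2 9 5 4 3 1 7 / 3 9 8 5 4 1 7 2 6 / 5 7 4 6 8 2 1 3 9 / 2 1 6 3 7 9 8 4 5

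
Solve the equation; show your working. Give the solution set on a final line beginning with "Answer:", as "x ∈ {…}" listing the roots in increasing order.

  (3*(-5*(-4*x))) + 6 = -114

Step 1. [(3*(-5*(-4*x))) + 6 = -114] peel the +6: subtract 6 from each side, so sub: 3*(-5*(-4*x)) = -120.
Step 2. [3*(-5*(-4*x)) = -120] 3 out front; divide by 3, so div: -5*(-4*x) = -40.
Step 3. [-5*(-4*x) = -40] divide by the outer -5 ⇒ div: -4*x = 8.
Step 4. [-4*x = 8] -4 out front; divide by -4. So div: x = -2.

Answer: x ∈ {-2}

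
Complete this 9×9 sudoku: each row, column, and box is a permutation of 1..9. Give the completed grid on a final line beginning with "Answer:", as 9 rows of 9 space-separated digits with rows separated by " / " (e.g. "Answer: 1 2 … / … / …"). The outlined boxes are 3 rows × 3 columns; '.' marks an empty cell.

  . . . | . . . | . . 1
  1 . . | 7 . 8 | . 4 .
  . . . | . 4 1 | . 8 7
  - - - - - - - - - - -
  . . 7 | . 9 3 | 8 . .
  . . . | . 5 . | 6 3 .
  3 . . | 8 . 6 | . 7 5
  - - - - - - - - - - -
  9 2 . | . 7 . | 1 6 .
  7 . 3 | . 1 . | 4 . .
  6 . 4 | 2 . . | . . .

Step 1. [r6c2∈{1,4,9}] 4 has one home in row 6: r6c2 ⇒ r6c2=4.
Step 2. [r2c9∈{2,3,6,9}] r2c9 is the only open cell in col 9 admitting 6. So r2c9=6.
Step 3. [r1c5∈{2,3,6}] in col 5, 6 fits only at r1c5 ⇒ r1c5=6.
Step 4. [r6c3∈{1,2,9}] row 6 places 1 nowhere but r6c3 ⇒ r6c3=1.
Step 5. [r6c7∈{2,9}] row 6 places 9 nowhere but r6c7 ⇒ r6c7=9.
Step 6. [r1c8∈{2,5,9}] 9 has one home in box 3: r1c8, so r1c8=9.
Step 7. [r3c4∈{3,5,9}] across box 2, 9 lands solely at r3c4. So r3c4=9.
Step 8. [r9c8∈{5}] nothing but 5 survives at r9c8, so r9c8=5.
Step 9. [r9c5∈{3,8}] in col 5, 8 fits only at r9c5. So r9c5=8.
Step 10. [r2c5∈{2,3}] in col 5, 3 fits only at r2c5. So r2c5=3.
Step 11. [r1c4∈{5}] r1c4's peers cover all but 5. So r1c4=5.
Step 12. [r1c6∈{2}] only 2 remains possible at r1c6 ⇒ r1c6=2.
Step 13. [r1c3∈{8}] only 8 remains possible at r1c3. So r1c3=8.
Step 14. [r7c3∈{5}] nothing but 5 survives at r7c3, so r7c3=5.
Step 15. [r1c7∈{3}] r1c7 has the single candidate 3 ⇒ r1c7=3.
Step 16. [r7c9∈{3,8}] row 7 places 8 nowhere but r7c9, so r7c9=8.
Step 17. [r3c2∈{3,5,6}] row 3 places 3 nowhere but r3c2 ⇒ r3c2=3.
Step 18. [r5c1∈{2,8}] 8 has one home in col 1: r5c1. So r5c1=8.
Step 19. [r7c6∈{4}] r7c6 has the single candidate 4, so r7c6=4.
Step 20. [r4c8∈{1,2}] r4c8 is the only open cell in col 8 admitting 1, so r4c8=1.
Step 21. [r4c4∈{4}] r4c4 is down to just 4 ⇒ r4c4=4.
Step 22. [r4c9∈{2}] only 2 remains possible at r4c9 ⇒ r4c9=2.
Step 23. [r3c1∈{2,5}] 2 has one home in col 1: r3c1. So r3c1=2.
Step 24. [r2c2∈{5,9}] 5 has one home in box 1: r2c2. So r2c2=5.
Step 25. [r9c6∈{9}] only 9 remains possible at r9c6. So r9c6=9.
Step 26. [r2c3∈{9}] r2c3 has the single candidate 9. So r2c3=9.
Step 27. [r4c2∈{6}] nothing but 6 survives at r4c2. So r4c2=6.
Step 28. [r5c3∈{2}] nothing but 2 survives at r5c3. So r5c3=2.
Step 29. [r9c2∈{1}] nothing but 1 survives at r9c2, so r9c2=1.
Step 30. [r4c1∈{5}] r4c1 has the single candidate 5, so r4c1=5.
Step 31. [r6c5∈{2}] only 2 remains possible at r6c5 ⇒ r6c5=2.
Step 32. [r1c2∈{7}] r1c2 is down to just 7. So r1c2=7.
Step 33. [r3c3∈{6}] nothing but 6 survives at r3c3, so r3c3=6.
Step 34. [r8c6∈{5}] r8c6 has the single candidate 5. So r8c6=5.
Step 35. [r8c2∈{8}] r8c2 has the single candidate 8. So r8c2=8.
Step 36. [r8c4∈{6}] r8c4 is down to just 6, so r8c4=6.
Step 37. [r9c7∈{7}] r9c7 has the single candidate 7 ⇒ r9c7=7.
Step 38. [r1c1∈{4}] r1c1 is down to just 4 ⇒ r1c1=4.
Step 39. [r5c9∈{4}] r5c9 has the single candidate 4. So r5c9=4.
Step 40. [r5c6∈{7}] r5c6 is down to just 7, so r5c6=7.
Step 41. [r5c2∈{9}] nothing but 9 survives at r5c2. So r5c2=9.
Step 42. [r9c9∈{3}] r9c9 has the single candidate 3 ⇒ r9c9=3.
Step 43. [r8c8∈{2}] r8c8 has the single candidate 2 ⇒ r8c8=2.
Step 44. [r3c7∈{5}] nothing but 5 survives at r3c7. So r3c7=5.
Step 45. [r2c7∈{2}] r2c7 is down to just 2. So r2c7=2.
Step 46. [r7c4∈{3}] nothing but 3 survives at r7c4 ⇒ r7c4=3.
Step 47. [r8c9∈{9}] only 9 remains possible at r8c9, so r8c9=9.
Step 48. [r5c4∈{1}] only 1 remains possible at r5c4, so r5c4=1.

Answer: 4 7 8 5 6 2 3 9 1 / 1 5 9 7 3 8 2 4 6 / 2 3 6 9 4 1 5 8 7 / 5 6 7 4 9 3 8 1 2 / 8 9 2 1 5 7 6 3 4 / 3 4 1 8 2 6 9 7 5 / 9 2 5 3 7 4 1 6 8 / 7 8 3 6 1 5 4 2 9 / 6 1 4 2 8 9 7 5 3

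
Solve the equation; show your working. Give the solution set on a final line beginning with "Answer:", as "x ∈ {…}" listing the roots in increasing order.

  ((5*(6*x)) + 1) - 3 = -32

Step 1. [((5*(6*x)) + 1) - 3 = -32] 3 comes off first (add 3) ⇒ sub: (5*(6*x)) + 1 = -29.
Step 2. [(5*(6*x)) + 1 = -29] peel the +1: subtract 1 from each side ⇒ sub: 5*(6*x) = -30.
Step 3. [5*(6*x) = -30] LHS = 5·(…); ÷5 both sides ⇒ div: 6*x = -6.
Step 4. [6*x = -6] 6 out front; divide by 6 ⇒ div: x = -1.

Answer: x ∈ {-1}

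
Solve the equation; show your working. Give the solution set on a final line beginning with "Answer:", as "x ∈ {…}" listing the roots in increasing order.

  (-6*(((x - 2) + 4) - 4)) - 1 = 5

Step 1. [(-6*(((x - 2) + 4) - 4)) - 1 = 5] 1 comes off first (add 1), so sub: -6*(((x - 2) + 4) - 4) = 6.
Step 2. [-6*(((x - 2) + 4) - 4) = 6] divide by the outer -6 ⇒ div: ((x - 2) + 4) - 4 = -1.
Step 3. [((x - 2) + 4) - 4 = -1] peel the -4: add 4 from each side. So sub: (x - 2) + 4 = 3.
Step 4. [(x - 2) + 4 = 3] peel the +4: subtract 4 from each side ⇒ sub: x - 2 = -1.
Step 5. [x - 2 = -1] the outer -2 inverts by adding 2. So sub: x = 1.

Answer: x ∈ {1}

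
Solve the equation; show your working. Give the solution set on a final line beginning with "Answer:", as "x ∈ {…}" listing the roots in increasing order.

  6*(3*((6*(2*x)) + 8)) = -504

Step 1. [6*(3*((6*(2*x)) + 8)) = -504] leading coefficient 6: divide by 6. So div: 3*((6*(2*x)) + 8) = -84.
Step 2. [3*((6*(2*x)) + 8) = -84] divide by the outer 3. So div: (6*(2*x)) + 8 = -28.
Step 3. [(6*(2*x)) + 8 = -28] peel the +8: subtract 8 from each side ⇒ sub: 6*(2*x) = -36.
Step 4. [6*(2*x) = -36] 6·(inner) — divide through by 6, so div: 2*x = -6.
Step 5. [2*x = -6] LHS = 2·(…); ÷2 both sides, so div: x = -3.

Answer: x ∈ {-3}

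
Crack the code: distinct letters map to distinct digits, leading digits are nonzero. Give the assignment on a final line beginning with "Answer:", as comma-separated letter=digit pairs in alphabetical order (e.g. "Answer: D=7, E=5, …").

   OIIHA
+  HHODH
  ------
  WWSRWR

Step 1. [W] adding two 5-digit numbers gives at most 5+1 digits, and here it does — W is that final carry and must be 1 ⇒ W=1.
Step 2. [col 1: A + H ≡ R (mod 10)] several values work for H in column 1 (A + H ≡ R (mod 10), carry-in 0); try H=2. So H=2.
Step 3. [col 1: A + H ≡ R (mod 10)] column 1 (A + H ≡ R (mod 10), carry-in 0) doesn't pin A yet; pick A=4 and continue, so A=4.
Step 4. [col 1: A + H ≡ R (mod 10)] column 1 reads A+H+carry(0)=R with A=4, H=2; with digits 1,2,4 already taken and all letters distinct, the only value for R is 6. So R=6.
Step 5. [col 2: H + D ≡ W (mod 10)] in column 2 we have H+D≡W with carry-in 0; given H=2, W=1 and digits 1,2,4,6 already taken and all letters distinct, that pins D to 9 ⇒ D=9.
Step 6. [col 3: I + O ≡ R (mod 10)] no forcing yet in column 3 (carry-in 1); I=7 is free and consistent — try it. So I=7.
Step 7. [col 3: I + O ≡ R (mod 10)] column 3 reads I+O+carry(1)=R with I=7, R=6; with digits 1,2,4,6,7,9 already taken and all letters distinct, the only value for O is 8, so O=8.
Step 8. [col 4: I + H ≡ S (mod 10)] column 4: given I=7, H=2, carry-in 1, and digits 1,2,4,6,7,8,9 already taken and all letters distinct, I+H≡S (mod 10) forces S=0, so S=0.

Answer: A=4, D=9, H=2, I=7, O=8, R=6, S=0, W=1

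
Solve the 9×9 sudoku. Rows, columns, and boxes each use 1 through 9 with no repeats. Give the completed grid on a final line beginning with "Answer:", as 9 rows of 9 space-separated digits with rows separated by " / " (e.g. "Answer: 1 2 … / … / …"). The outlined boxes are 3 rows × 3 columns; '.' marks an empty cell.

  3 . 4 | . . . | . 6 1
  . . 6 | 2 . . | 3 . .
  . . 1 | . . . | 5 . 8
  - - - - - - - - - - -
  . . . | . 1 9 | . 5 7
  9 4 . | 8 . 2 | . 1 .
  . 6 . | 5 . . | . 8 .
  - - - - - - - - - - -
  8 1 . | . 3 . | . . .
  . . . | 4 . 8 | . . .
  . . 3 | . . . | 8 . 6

Step 1. [r4c1∈{2}] r4c1 is down to just 2, so r4c1=2.
Step 2. [r3c1∈{7}] nothing but 7 survives at r3c1, so r3c1=7.
Step 3. [r2c1∈{5}] only 5 remains possible at r2c1. So r2c1=5.
Step 4. [r6c3∈{7}] r6c3 has the single candidate 7. So r6c3=7.
Step 5. [r6c5∈{4}] r6c5 has the single candidate 4, so r6c5=4.
Step 6. [r5c5∈{6,7}] r5c5 is the only open cell in row 5 admitting 7. So r5c5=7.
Step 7. [r4c4∈{3,6}] in box 5, 6 fits only at r4c4, so r4c4=6.
Step 8. [r7c6∈{5,6,7}] row 7 places 6 nowhere but r7c6, so r7c6=6.
Step 9. [r8c8∈{2,3,7,9}] across col 8, 3 lands solely at r8c8, so r8c8=3.
Step 10. [r9c4∈{1,7,9}] in col 4, 1 fits only at r9c4 ⇒ r9c4=1.
Step 11. [r8c7∈{1,2,7,9}] row 8 places 1 nowhere but r8c7, so r8c7=1.
Step 12. [r8c2∈{2,5,7,9}] r8c2 is the only open cell in row 8 admitting 7, so r8c2=7.
Step 13. [r9c2∈{2,5,9}] 5 has one home in col 2: r9c2, so r9c2=5.
Step 14. [r7c9∈{2,4,5,9}] in row 7, 5 fits only at r7c9, so r7c9=5.
Step 15. [r2c9∈{4,9}] r2c9 is the only open cell in col 9 admitting 4 ⇒ r2c9=4.
Step 16. [r9c6∈{7}] only 7 remains possible at r9c6, so r9c6=7.
Step 17. [r7c4∈{9}] r7c4 has the single candidate 9 ⇒ r7c4=9.
Step 18. [r9c8∈{2,4,9}] in row 9, 9 fits only at r9c8, so r9c8=9.
Step 19. [r1c7∈{2,7,9}] 9 has one home in box 3: r1c7, so r1c7=9.
Step 20. [r8c9∈{2}] nothing but 2 survives at r8c9. So r8c9=2.
Step 21. [r1c2∈{2,8}] row 1 places 2 nowhere but r1c2, so r1c2=2.
Step 22. [r2c2∈{8,9}] r2c2 is the only open cell in box 1 admitting 8, so r2c2=8.
Step 23. [r6c6∈{3}] r6c6's peers cover all but 3, so r6c6=3.
Step 24. [r7c8∈{4,7}] across col 8, 4 lands solely at r7c8 ⇒ r7c8=4.
Step 25. [r1c6∈{5}] r1c6's peers cover all but 5, so r1c6=5.
Step 26. [r3c2∈{9}] only 9 remains possible at r3c2 ⇒ r3c2=9.
Step 27. [r3c5∈{6}] r3c5 is down to just 6 ⇒ r3c5=6.
Step 28. [r7c3∈{2}] nothing but 2 survives at r7c3 ⇒ r7c3=2.
Step 29. [r8c1∈{6}] only 6 remains possible at r8c1, so r8c1=6.
Step 30. [r2c6∈{1}] r2c6's peers cover all but 1, so r2c6=1.
Step 31. [r5c3∈{5}] r5c3 has the single candidate 5. So r5c3=5.
Step 32. [r3c6∈{4}] r3c6's peers cover all but 4 ⇒ r3c6=4.
Step 33. [r6c7∈{2}] r6c7 is down to just 2. So r6c7=2.
Step 34. [r4c7∈{4}] r4c7's peers cover all but 4, so r4c7=4.
Step 35. [r3c4∈{3}] r3c4's peers cover all but 3. So r3c4=3.
Step 36. [r8c3∈{9}] only 9 remains possible at r8c3, so r8c3=9.
Step 37. [r6c1∈{1}] only 1 remains possible at r6c1 ⇒ r6c1=1.
Step 38. [r7c7∈{7}] r7c7 is down to just 7, so r7c7=7.
Step 39. [r1c5∈{8}] r1c5 has the single candidate 8, so r1c5=8.
Step 40. [r4c2∈{3}] r4c2's peers cover all but 3. So r4c2=3.
Step 41. [r1c4∈{7}] r1c4's peers cover all but 7 ⇒ r1c4=7.
Step 42. [r9c5∈{2}] r9c5 is down to just 2 ⇒ r9c5=2.
Step 43. [r9c1∈{4}] r9c1 is down to just 4 ⇒ r9c1=4.
Step 44. [r4c3∈{8}] r4c3 has the single candidate 8, so r4c3=8.
Step 45. [r5c7∈{6}] nothing but 6 survives at r5c7, so r5c7=6.
Step 46. [r6c9∈{9}] r6c9 is down to just 9. So r6c9=9.
Step 47. [r3c8∈{2}] r3c8 is down to just 2, so r3c8=2.
Step 48. [r2c5∈{9}] r2c5 is down to just 9, so r2c5=9.
Step 49. [r5c9∈{3}] r5c9's peers cover all but 3. So r5c9=3.
Step 50. [r8c5∈{5}] r8c5 has the single candidate 5. So r8c5=5.
Step 51. [r2c8∈{7}] nothing but 7 survives at r2c8. So r2c8=7.

Answer: 3 2 4 7 8 5 9 6 1 / 5 8 6 2 9 1 3 7 4 / 7 9 1 3 6 4 5 2 8 / 2 3 8 6 1 9 4 5 7 / 9 4 5 8 7 2 6 1 3 / 1 6 7 5 4 3 2 8 9 / 8 1 2 9 3 6 7 4 5 / 6 7 9 4 5 8 1 3 2 / 4 5 3 1 2 7 8 9 6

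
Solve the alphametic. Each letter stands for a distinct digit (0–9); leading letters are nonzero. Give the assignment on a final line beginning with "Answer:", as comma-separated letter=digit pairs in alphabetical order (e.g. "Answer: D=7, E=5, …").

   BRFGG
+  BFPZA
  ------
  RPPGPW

Step 1. [col 1: G + A ≡ W (mod 10)] A=2 is one option consistent with column 1 (G + A ≡ W (mod 10), carry-in 0) — take it ⇒ A=2.
Step 2. [col 1: G + A ≡ W (mod 10)] no forcing yet in column 1 (carry-in 0); G=8 is free and consistent — try it ⇒ G=8.
Step 3. [R] adding two 5-digit numbers gives at most 5+1 digits, and here it does — R is that final carry and must be 1. So R=1.
Step 4. [col 1: G + A ≡ W (mod 10)] column 1 reads G+A+carry(0)=W with G=8, A=2; with digits 1,2,8 already taken and all letters distinct, the only value for W is 0, so W=0.
Step 5. [col 2: G + Z ≡ P (mod 10)] several values work for Z in column 2 (G + Z ≡ P (mod 10), carry-in 1); try Z=5. So Z=5.
Step 6. [col 2: G + Z ≡ P (mod 10)] column 2 reads G+Z+carry(1)=P with G=8, Z=5; with digits 0,1,2,5,8 already taken and all letters distinct, the only value for P is 4 ⇒ P=4.
Step 7. [col 3: F + P ≡ G (mod 10)] from column 3 (P=4, G=8, carry-in 1, digits 0,1,2,4,5,8 already taken and all letters distinct): F must equal 3. So F=3.
Step 8. [col 5: B + B ≡ P (mod 10)] from column 5 (P=4, carry-in 0, digits 0,1,2,3,4,5,8 already taken and all letters distinct): B must equal 7 ⇒ B=7.

Answer: A=2, B=7, F=3, G=8, P=4, R=1, W=0, Z=5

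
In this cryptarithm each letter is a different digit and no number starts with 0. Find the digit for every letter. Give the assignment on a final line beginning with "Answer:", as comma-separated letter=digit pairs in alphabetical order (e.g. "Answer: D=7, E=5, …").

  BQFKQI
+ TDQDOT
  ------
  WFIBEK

Step 1. [col 1: I + T ≡ K (mod 10)] column 1 (I + T ≡ K (mod 10), carry-in 0) doesn't pin K yet; pick K=5 and continue, so K=5.
Step 2. [col 1: I + T ≡ K (mod 10)] column 1 (I + T ≡ K (mod 10), carry-in 0) doesn't pin I yet; pick I=2 and continue, so I=2.
Step 3. [col 1: I + T ≡ K (mod 10)] column 1: given I=2, K=5, carry-in 0, and digits 2,5 already taken and all letters distinct, I+T≡K (mod 10) forces T=3, so T=3.
Step 4. [col 2: Q + O ≡ E (mod 10)] column 2 (Q + O ≡ E (mod 10), carry-in 0) doesn't pin E yet; pick E=7 and continue. So E=7.
Step 5. [col 2: Q + O ≡ E (mod 10)] several values work for O in column 2 (Q + O ≡ E (mod 10), carry-in 0); try O=6. So O=6.
Step 6. [col 2: Q + O ≡ E (mod 10)] column 2: given O=6, E=7, carry-in 0, and digits 2,3,5,6,7 already taken and all letters distinct, Q+O≡E (mod 10) forces Q=1. So Q=1.
Step 7. [col 3: K + D ≡ B (mod 10)] several values work for D in column 3 (K + D ≡ B (mod 10), carry-in 0); try D=9 ⇒ D=9.
Step 8. [col 3: K + D ≡ B (mod 10)] from column 3 (K=5, D=9, carry-in 0, digits 1,2,3,5,6,7,9 already taken and all letters distinct): B must equal 4. So B=4.
Step 9. [col 4: F + Q ≡ I (mod 10)] column 4: given Q=1, I=2, carry-in 1, and digits 1,2,3,4,5,6,7,9 already taken and all letters distinct, F+Q≡I (mod 10) forces F=0 ⇒ F=0.
Step 10. [col 6: B + T ≡ W (mod 10)] from column 6 (B=4, T=3, carry-in 1, digits 0,1,2,3,4,5,6,7,9 already taken and all letters distinct): W must equal 8 ⇒ W=8.

Answer: B=4, D=9, E=7, F=0, I=2, K=5, O=6, Q=1, T=3, W=8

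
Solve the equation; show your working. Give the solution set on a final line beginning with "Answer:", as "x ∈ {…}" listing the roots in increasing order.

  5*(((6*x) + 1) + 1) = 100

Step 1. [5*(((6*x) + 1) + 1) = 100] 5 out front; divide by 5. So div: ((6*x) + 1) + 1 = 20.
Step 2. [((6*x) + 1) + 1 = 20] +1 is outermost — subtract 1 both sides, so sub: (6*x) + 1 = 19.
Step 3. [(6*x) + 1 = 19] subtract 1: x sits inside (… + 1) ⇒ sub: 6*x = 18.
Step 4. [6*x = 18] 6 out front; divide by 6. So div: x = 3.

Answer: x ∈ {3}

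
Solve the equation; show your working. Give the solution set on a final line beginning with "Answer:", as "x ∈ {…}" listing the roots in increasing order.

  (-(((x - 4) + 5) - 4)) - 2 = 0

Step 1. [(-(((x - 4) + 5) - 4)) - 2 = 0] add 2: x sits inside (… - 2). So sub: -(((x - 4) + 5) - 4) = 2.
Step 2. [-(((x - 4) + 5) - 4) = 2] flip signs both sides, so neg: ((x - 4) + 5) - 4 = -2.
Step 3. [((x - 4) + 5) - 4 = -2] peel the -4: add 4 from each side, so sub: (x - 4) + 5 = 2.
Step 4. [(x - 4) + 5 = 2] subtract 5: x sits inside (… + 5) ⇒ sub: x - 4 = -3.
Step 5. [x - 4 = -3] add 4: x sits inside (… - 4). So sub: x = 1.

Answer: x ∈ {1}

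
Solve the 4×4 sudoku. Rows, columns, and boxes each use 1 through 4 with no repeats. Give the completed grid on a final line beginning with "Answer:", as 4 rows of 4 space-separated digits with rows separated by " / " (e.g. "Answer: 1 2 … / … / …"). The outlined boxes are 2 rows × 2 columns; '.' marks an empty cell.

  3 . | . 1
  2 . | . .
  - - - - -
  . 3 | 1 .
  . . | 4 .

Step 1. [r4c2∈{1,2}] across col 2, 2 lands solely at r4c2. So r4c2=2.
Step 2. [r2c4∈{3,4}] in col 4, 4 fits only at r2c4, so r2c4=4.
Step 3. [r4c1∈{1}] r4c1 has the single candidate 1 ⇒ r4c1=1.
Step 4. [r3c4∈{2}] r3c4 is down to just 2. So r3c4=2.
Step 5. [r4c4∈{3}] r4c4 has the single candidate 3. So r4c4=3.
Step 6. [r2c2∈{1}] nothing but 1 survives at r2c2. So r2c2=1.
Step 7. [r1c2∈{4}] r1c2's peers cover all but 4, so r1c2=4.
Step 8. [r3c1∈{4}] r3c1 has the single candidate 4, so r3c1=4.
Step 9. [r2c3∈{3}] r2c3 is down to just 3. So r2c3=3.
Step 10. [r1c3∈{2}] r1c3 has the single candidate 2 ⇒ r1c3=2.

Answer: 3 4 2 1 / 2 1 3 4 / 4 3 1 2 / 1 2 4 3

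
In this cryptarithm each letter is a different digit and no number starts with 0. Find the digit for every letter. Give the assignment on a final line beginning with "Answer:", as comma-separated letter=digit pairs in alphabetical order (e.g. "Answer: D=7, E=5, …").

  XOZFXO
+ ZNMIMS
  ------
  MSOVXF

Step 1. [col 1: O + S ≡ F (mod 10)] several values work for S in column 1 (O + S ≡ F (mod 10), carry-in 0); try S=8 ⇒ S=8.
Step 2. [col 1: O + S ≡ F (mod 10)] column 1 (O + S ≡ F (mod 10), carry-in 0) doesn't pin F yet; pick F=4 and continue ⇒ F=4.
Step 3. [col 1: O + S ≡ F (mod 10)] in column 1 we have O+S≡F with carry-in 0; given S=8, F=4 and digits 4,8 already taken and all letters distinct, that pins O to 6, so O=6.
Step 4. [col 2: X + M ≡ X (mod 10)] column 2 reads X+M+carry(1)=X with nothing yet; with digits 4,6,8 already taken and all letters distinct, the only value for M is 9, so M=9.
Step 5. [col 2: X + M ≡ X (mod 10)] no forcing yet in column 2 (carry-in 1); X=2 is free and consistent — try it ⇒ X=2.
Step 6. [col 3: F + I ≡ V (mod 10)] no forcing yet in column 3 (carry-in 1); V=5 is free and consistent — try it, so V=5.
Step 7. [col 3: F + I ≡ V (mod 10)] from column 3 (F=4, V=5, carry-in 1, digits 2,4,5,6,8,9 already taken and all letters distinct): I must equal 0, so I=0.
Step 8. [col 4: Z + M ≡ O (mod 10)] from column 4 (M=9, O=6, carry-in 0, digits 0,2,4,5,6,8,9 already taken and all letters distinct): Z must equal 7, so Z=7.
Step 9. [col 5: O + N ≡ S (mod 10)] column 5 reads O+N+carry(1)=S with O=6, S=8; with digits 0,2,4,5,6,7,8,9 already taken and all letters distinct, the only value for N is 1, so N=1.

Answer: F=4, I=0, M=9, N=1, O=6, S=8, V=5, X=2, Z=7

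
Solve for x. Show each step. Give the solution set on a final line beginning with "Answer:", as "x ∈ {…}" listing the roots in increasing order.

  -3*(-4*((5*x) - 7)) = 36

Step 1. [-3*(-4*((5*x) - 7)) = 36] -3 out front; divide by -3 ⇒ div: -4*((5*x) - 7) = -12.
Step 2. [-4*((5*x) - 7) = -12] -4·(inner) — divide through by -4 ⇒ div: (5*x) - 7 = 3.
Step 3. [(5*x) - 7 = 3] add 7: x sits inside (… - 7), so sub: 5*x = 10.
Step 4. [5*x = 10] 5·(inner) — divide through by 5, so div: x = 2.

Answer: x ∈ {2}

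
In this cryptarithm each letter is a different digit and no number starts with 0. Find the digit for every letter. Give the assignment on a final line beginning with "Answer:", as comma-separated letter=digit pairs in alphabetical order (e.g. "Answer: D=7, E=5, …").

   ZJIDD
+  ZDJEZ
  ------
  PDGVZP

Step 1. [col 1: D + Z ≡ P (mod 10)] several values work for D in column 1 (D + Z ≡ P (mod 10), carry-in 0); try D=4, so D=4.
Step 2. [col 1: D + Z ≡ P (mod 10)] several values work for P in column 1 (D + Z ≡ P (mod 10), carry-in 0); try P=1, so P=1.
Step 3. [col 1: D + Z ≡ P (mod 10)] from column 1 (D=4, P=1, carry-in 0, digits 1,4 already taken and all letters distinct): Z must equal 7, so Z=7.
Step 4. [col 2: D + E ≡ Z (mod 10)] column 2 reads D+E+carry(1)=Z with D=4, Z=7; with digits 1,4,7 already taken and all letters distinct, the only value for E is 2, so E=2.
Step 5. [col 3: I + J ≡ V (mod 10)] no forcing yet in column 3 (carry-in 0); J=5 is free and consistent — try it. So J=5.
Step 6. [col 3: I + J ≡ V (mod 10)] I=3 is one option consistent with column 3 (I + J ≡ V (mod 10), carry-in 0) — take it, so I=3.
Step 7. [col 3: I + J ≡ V (mod 10)] column 3: given I=3, J=5, carry-in 0, and digits 1,2,3,4,5,7 already taken and all letters distinct, I+J≡V (mod 10) forces V=8, so V=8.
Step 8. [col 4: J + D ≡ G (mod 10)] from column 4 (J=5, D=4, carry-in 0, digits 1,2,3,4,5,7,8 already taken and all letters distinct): G must equal 9 ⇒ G=9.

Answer: D=4, E=2, G=9, I=3, J=5, P=1, V=8, Z=7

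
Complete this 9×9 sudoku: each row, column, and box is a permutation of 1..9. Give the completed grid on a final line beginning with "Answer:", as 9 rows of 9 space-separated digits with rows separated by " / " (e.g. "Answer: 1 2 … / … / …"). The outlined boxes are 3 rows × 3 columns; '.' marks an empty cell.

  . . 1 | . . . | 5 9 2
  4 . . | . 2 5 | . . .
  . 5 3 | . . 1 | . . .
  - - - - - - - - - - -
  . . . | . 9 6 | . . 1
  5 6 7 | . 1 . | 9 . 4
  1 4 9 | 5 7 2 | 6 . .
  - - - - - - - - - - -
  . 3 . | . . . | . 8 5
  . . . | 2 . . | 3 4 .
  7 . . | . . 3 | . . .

Step 1. [r4c4∈{3,4,8}] across row 4, 4 lands solely at r4c4, so r4c4=4.
Step 2. [r1c5∈{3,4,6,8}] col 5 places 3 nowhere but r1c5 ⇒ r1c5=3.
Step 3. [r3c1∈{2,6,8,9}] 2 has one home in row 3: r3c1. So r3c1=2.
Step 4. [r3c4∈{6,7,8,9}] r3c4 is the only open cell in row 3 admitting 9 ⇒ r3c4=9.
Step 5. [r2c2∈{7,8,9}] across row 2, 9 lands solely at r2c2. So r2c2=9.
Step 6. [r1c6∈{4,7,8}] r1c6 is the only open cell in row 1 admitting 4. So r1c6=4.
Step 7. [r5c8∈{2,3}] row 5 places 2 nowhere but r5c8. So r5c8=2.
Step 8. [r6c9∈{3,8}] across row 6, 8 lands solely at r6c9, so r6c9=8.
Step 9. [r4c7∈{7}] r4c7 has the single candidate 7, so r4c7=7.
Step 10. [r8c9∈{6,7,9}] r8c9 is the only open cell in box 9 admitting 7 ⇒ r8c9=7.
Step 11. [r3c9∈{6}] r3c9 has the single candidate 6, so r3c9=6.
Step 12. [r3c5∈{8}] nothing but 8 survives at r3c5. So r3c5=8.
Step 13. [r9c8∈{1,6}] across col 8, 6 lands solely at r9c8, so r9c8=6.
Step 14. [r2c8∈{1,3,7}] across col 8, 1 lands solely at r2c8, so r2c8=1.
Step 15. [r2c4∈{6,7}] r2c4 is the only open cell in row 2 admitting 7 ⇒ r2c4=7.
Step 16. [r2c3∈{6,8}] row 2 places 6 nowhere but r2c3, so r2c3=6.
Step 17. [r1c1∈{8}] nothing but 8 survives at r1c1. So r1c1=8.
Step 18. [r8c2∈{1,8}] row 8 places 1 nowhere but r8c2. So r8c2=1.
Step 19. [r5c6∈{8}] nothing but 8 survives at r5c6, so r5c6=8.
Step 20. [r8c3∈{5,8}] 8 has one home in row 8: r8c3. So r8c3=8.
Step 21. [r9c2∈{2}] r9c2's peers cover all but 2, so r9c2=2.
Step 22. [r8c5∈{5,6}] r8c5 is the only open cell in row 8 admitting 5, so r8c5=5.
Step 23. [r7c5∈{4,6}] r7c5 is the only open cell in col 5 admitting 6, so r7c5=6.
Step 24. [r9c7∈{1}] r9c7's peers cover all but 1, so r9c7=1.
Step 25. [r7c1∈{9}] nothing but 9 survives at r7c1. So r7c1=9.
Step 26. [r4c1∈{3}] r4c1 has the single candidate 3. So r4c1=3.
Step 27. [r9c3∈{4,5}] in row 9, 5 fits only at r9c3 ⇒ r9c3=5.
Step 28. [r7c6∈{7}] nothing but 7 survives at r7c6. So r7c6=7.
Step 29. [r7c3∈{4}] r7c3 is down to just 4. So r7c3=4.
Step 30. [r6c8∈{3}] only 3 remains possible at r6c8 ⇒ r6c8=3.
Step 31. [r3c7∈{4}] r3c7's peers cover all but 4. So r3c7=4.
Step 32. [r9c4∈{8}] r9c4 has the single candidate 8. So r9c4=8.
Step 33. [r3c8∈{7}] r3c8 has the single candidate 7. So r3c8=7.
Step 34. [r9c5∈{4}] r9c5 is down to just 4, so r9c5=4.
Step 35. [r8c6∈{9}] r8c6's peers cover all but 9, so r8c6=9.
Step 36. [r1c4∈{6}] only 6 remains possible at r1c4, so r1c4=6.
Step 37. [r9c9∈{9}] r9c9 is down to just 9 ⇒ r9c9=9.
Step 38. [r2c7∈{8}] r2c7's peers cover all but 8 ⇒ r2c7=8.
Step 39. [r8c1∈{6}] r8c1's peers cover all but 6 ⇒ r8c1=6.
Step 40. [r5c4∈{3}] nothing but 3 survives at r5c4 ⇒ r5c4=3.
Step 41. [r4c8∈{5}] r4c8's peers cover all but 5. So r4c8=5.
Step 42. [r4c2∈{8}] only 8 remains possible at r4c2 ⇒ r4c2=8.
Step 43. [r1c2∈{7}] r1c2's peers cover all but 7, so r1c2=7.
Step 44. [r4c3∈{2}] r4c3 is down to just 2 ⇒ r4c3=2.
Step 45. [r7c7∈{2}] nothing but 2 survives at r7c7 ⇒ r7c7=2.
Step 46. [r2c9∈{3}] nothing but 3 survives at r2c9. So r2c9=3.
Step 47. [r7c4∈{1}] only 1 remains possible at r7c4 ⇒ r7c4=1.

Answer: 8 7 1 6 3 4 5 9 2 / 4 9 6 7 2 5 8 1 3 / 2 5 3 9 8 1 4 7 6 / 3 8 2 4 9 6 7 5 1 / 5 6 7 3 1 8 9 2 4 / 1 4 9 5 7 2 6 3 8 / 9 3 4 1 6 7 2 8 5 / 6 1 8 2 5 9 3 4 7 / 7 2 5 8 4 3 1 6 9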